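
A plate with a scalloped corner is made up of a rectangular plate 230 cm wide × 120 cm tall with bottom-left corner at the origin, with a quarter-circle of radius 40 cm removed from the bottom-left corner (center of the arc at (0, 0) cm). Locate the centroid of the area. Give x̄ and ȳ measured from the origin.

x̄ = 119.68 cm, ȳ = 62.05 cm

Part | A | x̄ᵢ | ȳᵢ | A·x̄ᵢ | A·ȳᵢ
plate | 27600.00 | 115.00 | 60.00 | 3174000.00 | 1656000.00
removed quarter-circle | -1256.64 | 16.98 | 16.98 | -21333.33 | -21333.33
Σ | 26343.36 |  |  | 3152666.67 | 1634666.67
x̄ = 3152666.67 / 26343.36 = 119.68 cm
ȳ = 1634666.67 / 26343.36 = 62.05 cm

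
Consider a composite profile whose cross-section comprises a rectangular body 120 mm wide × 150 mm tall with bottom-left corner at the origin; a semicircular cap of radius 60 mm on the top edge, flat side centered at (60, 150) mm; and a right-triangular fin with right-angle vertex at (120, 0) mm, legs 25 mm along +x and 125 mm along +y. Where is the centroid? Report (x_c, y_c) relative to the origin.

Part | A | x̄ᵢ | ȳᵢ | A·x̄ᵢ | A·ȳᵢ
rectangular body | 18000.00 | 60.00 | 75.00 | 1080000.00 | 1350000.00
semicircular top | 5654.87 | 60.00 | 175.46 | 339292.01 | 992230.02
triangular fin | 1562.50 | 128.33 | 41.67 | 200520.83 | 65104.17
Σ | 25217.37 |  |  | 1619812.84 | 2407334.18
x_c = 1619812.84 / 25217.37 = 64.23 mm
y_c = 2407334.18 / 25217.37 = 95.46 mm

x_c = 64.23 mm, y_c = 95.46 mm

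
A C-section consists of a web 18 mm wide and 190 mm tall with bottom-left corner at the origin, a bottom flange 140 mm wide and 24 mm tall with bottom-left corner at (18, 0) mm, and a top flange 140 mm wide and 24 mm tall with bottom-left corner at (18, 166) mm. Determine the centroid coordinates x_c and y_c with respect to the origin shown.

web: A = 18 × 190 = 3420.00, centroid at (9.00, 95.00).
bottom flange: A = 140 × 24 = 3360.00, centroid at (88.00, 12.00).
top flange: A = 140 × 24 = 3360.00, centroid at (88.00, 178.00).
ΣA = 10140.00 mm², ΣAx_c = 622140.00 mm³, ΣAy_c = 963300.00 mm³.
x_c = 622140.00/10140.00 = 61.36 mm; y_c = 963300.00/10140.00 = 95.00 mm.

x_c = 61.36 mm, y_c = 95.00 mm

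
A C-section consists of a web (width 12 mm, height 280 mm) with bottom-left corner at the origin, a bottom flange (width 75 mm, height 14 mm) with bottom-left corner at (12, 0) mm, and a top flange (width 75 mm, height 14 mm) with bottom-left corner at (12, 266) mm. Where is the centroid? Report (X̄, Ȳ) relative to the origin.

web: A = 12 × 280 = 3360.00, centroid at (6.00, 140.00).
bottom flange: A = 75 × 14 = 1050.00, centroid at (49.50, 7.00).
top flange: A = 75 × 14 = 1050.00, centroid at (49.50, 273.00).
ΣA = 5460.00 mm²
ΣAX̄ = (3360.00)(6.00) + (1050.00)(49.50) + (1050.00)(49.50) = 124110.00 mm³
ΣAȲ = (3360.00)(140.00) + (1050.00)(7.00) + (1050.00)(273.00) = 764400.00 mm³
X̄ = 124110.00 / 5460.00 = 22.73 mm
Ȳ = 764400.00 / 5460.00 = 140.00 mm

X̄ = 22.73 mm, Ȳ = 140.00 mm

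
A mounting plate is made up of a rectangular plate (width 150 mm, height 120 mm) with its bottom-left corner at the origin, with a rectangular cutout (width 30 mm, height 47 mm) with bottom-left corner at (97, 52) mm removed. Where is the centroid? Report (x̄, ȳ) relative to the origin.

x̄ = 71.86 mm, ȳ = 58.68 mm

Part | A | x̄ᵢ | ȳᵢ | A·x̄ᵢ | A·ȳᵢ
plate | 18000.00 | 75.00 | 60.00 | 1350000.00 | 1080000.00
hole | -1410.00 | 112.00 | 75.50 | -157920.00 | -106455.00
Σ | 16590.00 |  |  | 1192080.00 | 973545.00
x̄ = 1192080.00 / 16590.00 = 71.86 mm
ȳ = 973545.00 / 16590.00 = 58.68 mm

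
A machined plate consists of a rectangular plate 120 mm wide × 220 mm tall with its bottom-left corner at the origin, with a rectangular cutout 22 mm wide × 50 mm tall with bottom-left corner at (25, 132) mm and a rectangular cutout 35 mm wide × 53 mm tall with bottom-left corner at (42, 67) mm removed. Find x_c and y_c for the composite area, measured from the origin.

x_c = 61.17 mm, y_c = 109.10 mm

Part | A | x̄ᵢ | ȳᵢ | A·x̄ᵢ | A·ȳᵢ
plate | 26400.00 | 60.00 | 110.00 | 1584000.00 | 2904000.00
hole 1 | -1100.00 | 36.00 | 157.00 | -39600.00 | -172700.00
hole 2 | -1855.00 | 59.50 | 93.50 | -110372.50 | -173442.50
Σ | 23445.00 |  |  | 1434027.50 | 2557857.50
x_c = 1434027.50 / 23445.00 = 61.17 mm
y_c = 2557857.50 / 23445.00 = 109.10 mm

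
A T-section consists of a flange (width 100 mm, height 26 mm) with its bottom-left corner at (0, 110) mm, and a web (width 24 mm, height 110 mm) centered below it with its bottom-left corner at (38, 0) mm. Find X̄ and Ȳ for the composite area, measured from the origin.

X̄ = 50.00 mm, Ȳ = 88.74 mm

web: A = 24 × 110 = 2640.00, centroid at (50.00, 55.00).
flange: A = 100 × 26 = 2600.00, centroid at (50.00, 123.00).
ΣA = 5240.00 mm², ΣAX̄ = 262000.00 mm³, ΣAȲ = 465000.00 mm³.
X̄ = 262000.00/5240.00 = 50.00 mm; Ȳ = 465000.00/5240.00 = 88.74 mm.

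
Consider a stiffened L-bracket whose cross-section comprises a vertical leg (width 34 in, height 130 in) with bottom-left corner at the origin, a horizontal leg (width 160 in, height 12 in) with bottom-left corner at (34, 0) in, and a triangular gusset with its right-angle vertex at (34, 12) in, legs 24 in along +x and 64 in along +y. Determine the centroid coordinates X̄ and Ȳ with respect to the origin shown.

vertical leg: A = 34 × 130 = 4420.00, centroid at (17.00, 65.00).
horizontal leg: A = 160 × 12 = 1920.00, centroid at (114.00, 6.00).
gusset: A = ½·24·64 = 768.00, centroid at (42.00, 33.33).
ΣA = 7108.00 in²
ΣAX̄ = (4420.00)(17.00) + (1920.00)(114.00) + (768.00)(42.00) = 326276.00 in³
ΣAȲ = (4420.00)(65.00) + (1920.00)(6.00) + (768.00)(33.33) = 324420.00 in³
X̄ = 326276.00 / 7108.00 = 45.90 in
Ȳ = 324420.00 / 7108.00 = 45.64 in

X̄ = 45.90 in, Ȳ = 45.64 in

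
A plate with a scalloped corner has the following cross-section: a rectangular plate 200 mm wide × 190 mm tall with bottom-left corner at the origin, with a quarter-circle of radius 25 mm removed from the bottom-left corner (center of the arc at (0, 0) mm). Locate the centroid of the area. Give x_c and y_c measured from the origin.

plate: A = 200 × 190 = 38000.00, centroid at (100.00, 95.00).
removed quarter-circle: A = −¼π·25² = -490.87, centroid at (10.61, 10.61).
ΣA = 37509.13 mm²
ΣAx_c = (38000.00)(100.00) + (-490.87)(10.61) = 3794791.67 mm³
ΣAy_c = (38000.00)(95.00) + (-490.87)(10.61) = 3604791.67 mm³
x_c = 3794791.67 / 37509.13 = 101.17 mm
y_c = 3604791.67 / 37509.13 = 96.10 mm

x_c = 101.17 mm, y_c = 96.10 mm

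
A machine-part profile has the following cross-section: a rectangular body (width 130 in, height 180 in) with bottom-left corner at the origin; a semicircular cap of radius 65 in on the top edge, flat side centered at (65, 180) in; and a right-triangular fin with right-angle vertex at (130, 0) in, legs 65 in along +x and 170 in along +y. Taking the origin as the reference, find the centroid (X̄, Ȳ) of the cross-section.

rectangular body: A = 130 × 180 = 23400.00, centroid at (65.00, 90.00).
semicircular top: A = ½π·65² = 6636.61, centroid at (65.00, 207.59).
triangular fin: A = ½·65·170 = 5525.00, centroid at (151.67, 56.67).
ΣA = 35561.61 in², ΣAX̄ = 2790338.27 in³, ΣAȲ = 3796757.27 in³.
X̄ = 2790338.27/35561.61 = 78.46 in; Ȳ = 3796757.27/35561.61 = 106.77 in.

X̄ = 78.46 in, Ȳ = 106.77 in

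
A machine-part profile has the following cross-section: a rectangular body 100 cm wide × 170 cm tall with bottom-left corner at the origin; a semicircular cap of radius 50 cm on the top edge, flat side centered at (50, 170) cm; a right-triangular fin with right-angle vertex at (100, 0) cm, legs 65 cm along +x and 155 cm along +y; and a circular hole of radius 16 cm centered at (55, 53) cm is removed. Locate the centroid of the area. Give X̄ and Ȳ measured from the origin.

X̄ = 64.19 cm, Ȳ = 95.93 cm

Part | A | x̄ᵢ | ȳᵢ | A·x̄ᵢ | A·ȳᵢ
rectangular body | 17000.00 | 50.00 | 85.00 | 850000.00 | 1445000.00
semicircular top | 3926.99 | 50.00 | 191.22 | 196349.54 | 750921.77
triangular fin | 5037.50 | 121.67 | 51.67 | 612895.83 | 260270.83
hole | -804.25 | 55.00 | 53.00 | -44233.62 | -42625.13
Σ | 25160.24 |  |  | 1615011.75 | 2413567.48
X̄ = 1615011.75 / 25160.24 = 64.19 cm
Ȳ = 2413567.48 / 25160.24 = 95.93 cm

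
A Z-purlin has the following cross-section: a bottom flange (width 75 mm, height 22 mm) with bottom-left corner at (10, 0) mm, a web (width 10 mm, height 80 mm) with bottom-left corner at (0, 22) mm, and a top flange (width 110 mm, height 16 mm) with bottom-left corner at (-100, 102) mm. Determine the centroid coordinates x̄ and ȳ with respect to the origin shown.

Part | A | x̄ᵢ | ȳᵢ | A·x̄ᵢ | A·ȳᵢ
bottom flange | 1650.00 | 47.50 | 11.00 | 78375.00 | 18150.00
web | 800.00 | 5.00 | 62.00 | 4000.00 | 49600.00
top flange | 1760.00 | -45.00 | 110.00 | -79200.00 | 193600.00
Σ | 4210.00 |  |  | 3175.00 | 261350.00
x̄ = 3175.00 / 4210.00 = 0.75 mm
ȳ = 261350.00 / 4210.00 = 62.08 mm

x̄ = 0.75 mm, ȳ = 62.08 mm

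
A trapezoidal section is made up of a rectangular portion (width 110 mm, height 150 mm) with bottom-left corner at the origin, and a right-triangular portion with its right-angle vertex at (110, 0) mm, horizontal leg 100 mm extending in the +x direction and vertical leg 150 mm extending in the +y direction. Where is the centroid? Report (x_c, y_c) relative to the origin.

x_c = 82.60 mm, y_c = 67.19 mm

Part | A | x̄ᵢ | ȳᵢ | A·x̄ᵢ | A·ȳᵢ
rectangular portion | 16500.00 | 55.00 | 75.00 | 907500.00 | 1237500.00
triangular portion | 7500.00 | 143.33 | 50.00 | 1075000.00 | 375000.00
Σ | 24000.00 |  |  | 1982500.00 | 1612500.00
x_c = 1982500.00 / 24000.00 = 82.60 mm
y_c = 1612500.00 / 24000.00 = 67.19 mm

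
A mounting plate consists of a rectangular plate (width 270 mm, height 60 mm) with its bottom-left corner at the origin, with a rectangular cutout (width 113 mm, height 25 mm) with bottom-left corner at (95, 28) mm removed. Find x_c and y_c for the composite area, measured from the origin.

plate: A = 270 × 60 = 16200.00, centroid at (135.00, 30.00).
hole: A = −(113 × 25) = -2825.00, centroid at (151.50, 40.50).
ΣA = 13375.00 mm², ΣAx_c = 1759012.50 mm³, ΣAy_c = 371587.50 mm³.
x_c = 1759012.50/13375.00 = 131.51 mm; y_c = 371587.50/13375.00 = 27.78 mm.

x_c = 131.51 mm, y_c = 27.78 mm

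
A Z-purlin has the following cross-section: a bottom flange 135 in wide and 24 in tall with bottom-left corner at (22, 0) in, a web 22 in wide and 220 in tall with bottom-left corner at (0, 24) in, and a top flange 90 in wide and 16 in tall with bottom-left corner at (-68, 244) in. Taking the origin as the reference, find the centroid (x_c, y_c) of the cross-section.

bottom flange: A = 135 × 24 = 3240.00, centroid at (89.50, 12.00).
web: A = 22 × 220 = 4840.00, centroid at (11.00, 134.00).
top flange: A = 90 × 16 = 1440.00, centroid at (-23.00, 252.00).
ΣA = 9520.00 in²
ΣAx_c = (3240.00)(89.50) + (4840.00)(11.00) + (1440.00)(-23.00) = 310100.00 in³
ΣAy_c = (3240.00)(12.00) + (4840.00)(134.00) + (1440.00)(252.00) = 1050320.00 in³
x_c = 310100.00 / 9520.00 = 32.57 in
y_c = 1050320.00 / 9520.00 = 110.33 in

x_c = 32.57 in, y_c = 110.33 in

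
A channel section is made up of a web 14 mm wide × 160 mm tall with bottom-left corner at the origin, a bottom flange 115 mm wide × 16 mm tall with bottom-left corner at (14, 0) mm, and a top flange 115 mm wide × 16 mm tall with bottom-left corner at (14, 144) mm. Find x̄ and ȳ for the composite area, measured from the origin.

x̄ = 47.09 mm, ȳ = 80.00 mm

Part | A | x̄ᵢ | ȳᵢ | A·x̄ᵢ | A·ȳᵢ
web | 2240.00 | 7.00 | 80.00 | 15680.00 | 179200.00
bottom flange | 1840.00 | 71.50 | 8.00 | 131560.00 | 14720.00
top flange | 1840.00 | 71.50 | 152.00 | 131560.00 | 279680.00
Σ | 5920.00 |  |  | 278800.00 | 473600.00
x̄ = 278800.00 / 5920.00 = 47.09 mm
ȳ = 473600.00 / 5920.00 = 80.00 mm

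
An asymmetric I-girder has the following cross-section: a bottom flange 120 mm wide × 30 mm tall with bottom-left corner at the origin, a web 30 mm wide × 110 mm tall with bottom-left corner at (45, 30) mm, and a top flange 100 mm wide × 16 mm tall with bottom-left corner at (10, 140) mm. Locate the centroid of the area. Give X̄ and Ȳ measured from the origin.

X̄ = 60.00 mm, Ȳ = 67.21 mm

bottom flange: A = 120 × 30 = 3600.00, centroid at (60.00, 15.00).
web: A = 30 × 110 = 3300.00, centroid at (60.00, 85.00).
top flange: A = 100 × 16 = 1600.00, centroid at (60.00, 148.00).
ΣA = 8500.00 mm²
ΣAX̄ = (3600.00)(60.00) + (3300.00)(60.00) + (1600.00)(60.00) = 510000.00 mm³
ΣAȲ = (3600.00)(15.00) + (3300.00)(85.00) + (1600.00)(148.00) = 571300.00 mm³
X̄ = 510000.00 / 8500.00 = 60.00 mm
Ȳ = 571300.00 / 8500.00 = 67.21 mm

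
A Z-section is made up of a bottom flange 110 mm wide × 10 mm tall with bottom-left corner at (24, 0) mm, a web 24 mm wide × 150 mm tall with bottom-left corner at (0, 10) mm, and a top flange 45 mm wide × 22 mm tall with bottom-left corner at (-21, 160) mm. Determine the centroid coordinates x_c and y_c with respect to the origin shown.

x_c = 23.13 mm, y_c = 84.50 mm

bottom flange: A = 110 × 10 = 1100.00, centroid at (79.00, 5.00).
web: A = 24 × 150 = 3600.00, centroid at (12.00, 85.00).
top flange: A = 45 × 22 = 990.00, centroid at (1.50, 171.00).
ΣA = 5690.00 mm²
ΣAx_c = (1100.00)(79.00) + (3600.00)(12.00) + (990.00)(1.50) = 131585.00 mm³
ΣAy_c = (1100.00)(5.00) + (3600.00)(85.00) + (990.00)(171.00) = 480790.00 mm³
x_c = 131585.00 / 5690.00 = 23.13 mm
y_c = 480790.00 / 5690.00 = 84.50 mm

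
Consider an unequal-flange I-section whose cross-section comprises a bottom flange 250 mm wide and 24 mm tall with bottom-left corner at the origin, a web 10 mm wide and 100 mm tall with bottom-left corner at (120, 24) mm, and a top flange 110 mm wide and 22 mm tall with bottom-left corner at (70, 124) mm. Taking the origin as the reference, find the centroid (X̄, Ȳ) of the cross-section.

Part | A | x̄ᵢ | ȳᵢ | A·x̄ᵢ | A·ȳᵢ
bottom flange | 6000.00 | 125.00 | 12.00 | 750000.00 | 72000.00
web | 1000.00 | 125.00 | 74.00 | 125000.00 | 74000.00
top flange | 2420.00 | 125.00 | 135.00 | 302500.00 | 326700.00
Σ | 9420.00 |  |  | 1177500.00 | 472700.00
X̄ = 1177500.00 / 9420.00 = 125.00 mm
Ȳ = 472700.00 / 9420.00 = 50.18 mm

X̄ = 125.00 mm, Ȳ = 50.18 mm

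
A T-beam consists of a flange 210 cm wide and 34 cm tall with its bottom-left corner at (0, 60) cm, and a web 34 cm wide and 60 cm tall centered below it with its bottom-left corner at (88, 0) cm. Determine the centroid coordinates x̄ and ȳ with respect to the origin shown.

web: A = 34 × 60 = 2040.00, centroid at (105.00, 30.00).
flange: A = 210 × 34 = 7140.00, centroid at (105.00, 77.00).
ΣA = 9180.00 cm²
ΣAx̄ = (2040.00)(105.00) + (7140.00)(105.00) = 963900.00 cm³
ΣAȳ = (2040.00)(30.00) + (7140.00)(77.00) = 610980.00 cm³
x̄ = 963900.00 / 9180.00 = 105.00 cm
ȳ = 610980.00 / 9180.00 = 66.56 cm

x̄ = 105.00 cm, ȳ = 66.56 cm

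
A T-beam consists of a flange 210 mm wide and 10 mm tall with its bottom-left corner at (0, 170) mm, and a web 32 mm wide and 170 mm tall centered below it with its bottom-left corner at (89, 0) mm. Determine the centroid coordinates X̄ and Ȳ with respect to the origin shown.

X̄ = 105.00 mm, Ȳ = 110.07 mm

Part | A | x̄ᵢ | ȳᵢ | A·x̄ᵢ | A·ȳᵢ
web | 5440.00 | 105.00 | 85.00 | 571200.00 | 462400.00
flange | 2100.00 | 105.00 | 175.00 | 220500.00 | 367500.00
Σ | 7540.00 |  |  | 791700.00 | 829900.00
X̄ = 791700.00 / 7540.00 = 105.00 mm
Ȳ = 829900.00 / 7540.00 = 110.07 mm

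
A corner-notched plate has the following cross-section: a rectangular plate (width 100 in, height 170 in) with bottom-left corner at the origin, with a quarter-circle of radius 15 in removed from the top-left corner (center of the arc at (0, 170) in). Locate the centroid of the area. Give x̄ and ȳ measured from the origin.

x̄ = 50.46 in, ȳ = 84.17 in

plate: A = 100 × 170 = 17000.00, centroid at (50.00, 85.00).
removed quarter-circle: A = −¼π·15² = -176.71, centroid at (6.37, 163.63).
ΣA = 16823.29 in²
ΣAx̄ = (17000.00)(50.00) + (-176.71)(6.37) = 848875.00 in³
ΣAȳ = (17000.00)(85.00) + (-176.71)(163.63) = 1416083.52 in³
x̄ = 848875.00 / 16823.29 = 50.46 in
ȳ = 1416083.52 / 16823.29 = 84.17 in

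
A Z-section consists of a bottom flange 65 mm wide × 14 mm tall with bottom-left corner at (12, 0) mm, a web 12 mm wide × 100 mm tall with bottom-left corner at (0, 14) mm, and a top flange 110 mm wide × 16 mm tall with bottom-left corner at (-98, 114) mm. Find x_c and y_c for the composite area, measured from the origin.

x_c = -7.23 mm, y_c = 76.97 mm

bottom flange: A = 65 × 14 = 910.00, centroid at (44.50, 7.00).
web: A = 12 × 100 = 1200.00, centroid at (6.00, 64.00).
top flange: A = 110 × 16 = 1760.00, centroid at (-43.00, 122.00).
ΣA = 3870.00 mm²
ΣAx_c = (910.00)(44.50) + (1200.00)(6.00) + (1760.00)(-43.00) = -27985.00 mm³
ΣAy_c = (910.00)(7.00) + (1200.00)(64.00) + (1760.00)(122.00) = 297890.00 mm³
x_c = -27985.00 / 3870.00 = -7.23 mm
y_c = 297890.00 / 3870.00 = 76.97 mm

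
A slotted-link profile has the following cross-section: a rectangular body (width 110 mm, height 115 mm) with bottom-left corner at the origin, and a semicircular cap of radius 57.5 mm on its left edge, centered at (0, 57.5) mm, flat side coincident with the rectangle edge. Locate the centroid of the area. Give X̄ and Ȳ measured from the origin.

Part | A | x̄ᵢ | ȳᵢ | A·x̄ᵢ | A·ȳᵢ
rectangular body | 12650.00 | 55.00 | 57.50 | 695750.00 | 727375.00
semicircular end | 5193.45 | -24.40 | 57.50 | -126739.58 | 298623.11
Σ | 17843.45 |  |  | 569010.42 | 1025998.11
X̄ = 569010.42 / 17843.45 = 31.89 mm
Ȳ = 1025998.11 / 17843.45 = 57.50 mm

X̄ = 31.89 mm, Ȳ = 57.50 mm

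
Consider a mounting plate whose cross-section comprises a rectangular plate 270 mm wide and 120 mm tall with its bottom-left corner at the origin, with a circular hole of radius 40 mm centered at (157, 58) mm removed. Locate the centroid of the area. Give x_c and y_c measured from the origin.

plate: A = 270 × 120 = 32400.00, centroid at (135.00, 60.00).
hole: A = −π·40² = -5026.55, centroid at (157.00, 58.00).
ΣA = 27373.45 mm², ΣAx_c = 3584831.93 mm³, ΣAy_c = 1652460.20 mm³.
x_c = 3584831.93/27373.45 = 130.96 mm; y_c = 1652460.20/27373.45 = 60.37 mm.

x_c = 130.96 mm, y_c = 60.37 mm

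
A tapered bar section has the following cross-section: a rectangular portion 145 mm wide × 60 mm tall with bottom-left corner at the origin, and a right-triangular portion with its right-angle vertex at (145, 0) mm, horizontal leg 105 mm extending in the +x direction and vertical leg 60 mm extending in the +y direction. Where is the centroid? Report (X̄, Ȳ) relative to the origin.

rectangular portion: A = 145 × 60 = 8700.00, centroid at (72.50, 30.00).
triangular portion: A = ½·105·60 = 3150.00, centroid at (180.00, 20.00).
ΣA = 11850.00 mm², ΣAX̄ = 1197750.00 mm³, ΣAȲ = 324000.00 mm³.
X̄ = 1197750.00/11850.00 = 101.08 mm; Ȳ = 324000.00/11850.00 = 27.34 mm.

X̄ = 101.08 mm, Ȳ = 27.34 mm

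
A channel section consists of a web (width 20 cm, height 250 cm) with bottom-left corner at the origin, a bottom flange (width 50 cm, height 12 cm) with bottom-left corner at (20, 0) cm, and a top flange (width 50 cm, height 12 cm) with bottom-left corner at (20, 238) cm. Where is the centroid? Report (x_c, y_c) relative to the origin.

x_c = 16.77 cm, y_c = 125.00 cm

Part | A | x̄ᵢ | ȳᵢ | A·x̄ᵢ | A·ȳᵢ
web | 5000.00 | 10.00 | 125.00 | 50000.00 | 625000.00
bottom flange | 600.00 | 45.00 | 6.00 | 27000.00 | 3600.00
top flange | 600.00 | 45.00 | 244.00 | 27000.00 | 146400.00
Σ | 6200.00 |  |  | 104000.00 | 775000.00
x_c = 104000.00 / 6200.00 = 16.77 cm
y_c = 775000.00 / 6200.00 = 125.00 cm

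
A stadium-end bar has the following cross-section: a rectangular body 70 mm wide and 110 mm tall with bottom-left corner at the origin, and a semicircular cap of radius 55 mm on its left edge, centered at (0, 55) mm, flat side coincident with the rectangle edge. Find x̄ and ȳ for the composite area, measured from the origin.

rectangular body: A = 70 × 110 = 7700.00, centroid at (35.00, 55.00).
semicircular end: A = ½π·55² = 4751.66, centroid at (-23.34, 55.00).
ΣA = 12451.66 mm², ΣAx̄ = 158583.33 mm³, ΣAȳ = 684841.24 mm³.
x̄ = 158583.33/12451.66 = 12.74 mm; ȳ = 684841.24/12451.66 = 55.00 mm.

x̄ = 12.74 mm, ȳ = 55.00 mm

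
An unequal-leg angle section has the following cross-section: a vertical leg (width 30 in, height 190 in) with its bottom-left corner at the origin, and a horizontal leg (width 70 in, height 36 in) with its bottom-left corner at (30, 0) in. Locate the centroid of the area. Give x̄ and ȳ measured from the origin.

vertical leg: A = 30 × 190 = 5700.00, centroid at (15.00, 95.00).
horizontal leg: A = 70 × 36 = 2520.00, centroid at (65.00, 18.00).
ΣA = 8220.00 in²
ΣAx̄ = (5700.00)(15.00) + (2520.00)(65.00) = 249300.00 in³
ΣAȳ = (5700.00)(95.00) + (2520.00)(18.00) = 586860.00 in³
x̄ = 249300.00 / 8220.00 = 30.33 in
ȳ = 586860.00 / 8220.00 = 71.39 in

x̄ = 30.33 in, ȳ = 71.39 in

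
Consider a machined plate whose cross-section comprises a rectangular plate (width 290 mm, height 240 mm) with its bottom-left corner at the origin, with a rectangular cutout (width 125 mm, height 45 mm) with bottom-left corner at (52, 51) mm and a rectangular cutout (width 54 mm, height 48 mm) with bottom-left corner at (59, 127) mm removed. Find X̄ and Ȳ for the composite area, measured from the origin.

Part | A | x̄ᵢ | ȳᵢ | A·x̄ᵢ | A·ȳᵢ
plate | 69600.00 | 145.00 | 120.00 | 10092000.00 | 8352000.00
hole 1 | -5625.00 | 114.50 | 73.50 | -644062.50 | -413437.50
hole 2 | -2592.00 | 86.00 | 151.00 | -222912.00 | -391392.00
Σ | 61383.00 |  |  | 9225025.50 | 7547170.50
X̄ = 9225025.50 / 61383.00 = 150.29 mm
Ȳ = 7547170.50 / 61383.00 = 122.95 mm

X̄ = 150.29 mm, Ȳ = 122.95 mm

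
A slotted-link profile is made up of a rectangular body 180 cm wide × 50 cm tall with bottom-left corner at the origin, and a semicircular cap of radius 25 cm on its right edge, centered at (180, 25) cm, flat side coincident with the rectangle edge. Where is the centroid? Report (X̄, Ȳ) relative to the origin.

X̄ = 99.90 cm, Ȳ = 25.00 cm

Part | A | x̄ᵢ | ȳᵢ | A·x̄ᵢ | A·ȳᵢ
rectangular body | 9000.00 | 90.00 | 25.00 | 810000.00 | 225000.00
semicircular end | 981.75 | 190.61 | 25.00 | 187131.25 | 24543.69
Σ | 9981.75 |  |  | 997131.25 | 249543.69
X̄ = 997131.25 / 9981.75 = 99.90 cm
Ȳ = 249543.69 / 9981.75 = 25.00 cm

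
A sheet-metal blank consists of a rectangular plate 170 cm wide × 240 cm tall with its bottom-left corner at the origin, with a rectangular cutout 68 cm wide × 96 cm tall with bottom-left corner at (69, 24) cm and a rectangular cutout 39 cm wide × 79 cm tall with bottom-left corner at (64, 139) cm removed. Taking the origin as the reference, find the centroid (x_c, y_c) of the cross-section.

x_c = 81.38 cm, y_c = 124.27 cm

plate: A = 170 × 240 = 40800.00, centroid at (85.00, 120.00).
hole 1: A = −(68 × 96) = -6528.00, centroid at (103.00, 72.00).
hole 2: A = −(39 × 79) = -3081.00, centroid at (83.50, 178.50).
ΣA = 31191.00 cm²
ΣAx_c = (40800.00)(85.00) + (-6528.00)(103.00) + (-3081.00)(83.50) = 2538352.50 cm³
ΣAy_c = (40800.00)(120.00) + (-6528.00)(72.00) + (-3081.00)(178.50) = 3876025.50 cm³
x_c = 2538352.50 / 31191.00 = 81.38 cm
y_c = 3876025.50 / 31191.00 = 124.27 cm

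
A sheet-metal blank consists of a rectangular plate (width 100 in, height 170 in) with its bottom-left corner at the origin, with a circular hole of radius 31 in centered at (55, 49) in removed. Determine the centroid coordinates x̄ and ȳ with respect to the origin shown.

plate: A = 100 × 170 = 17000.00, centroid at (50.00, 85.00).
hole: A = −π·31² = -3019.07, centroid at (55.00, 49.00).
ΣA = 13980.93 in², ΣAx̄ = 683951.12 in³, ΣAȳ = 1297065.54 in³.
x̄ = 683951.12/13980.93 = 48.92 in; ȳ = 1297065.54/13980.93 = 92.77 in.

x̄ = 48.92 in, ȳ = 92.77 in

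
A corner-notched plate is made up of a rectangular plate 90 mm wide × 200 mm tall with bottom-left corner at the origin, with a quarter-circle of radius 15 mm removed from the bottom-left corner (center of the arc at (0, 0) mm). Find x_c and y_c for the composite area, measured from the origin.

x_c = 45.38 mm, y_c = 100.93 mm

Part | A | x̄ᵢ | ȳᵢ | A·x̄ᵢ | A·ȳᵢ
plate | 18000.00 | 45.00 | 100.00 | 810000.00 | 1800000.00
removed quarter-circle | -176.71 | 6.37 | 6.37 | -1125.00 | -1125.00
Σ | 17823.29 |  |  | 808875.00 | 1798875.00
x_c = 808875.00 / 17823.29 = 45.38 mm
y_c = 1798875.00 / 17823.29 = 100.93 mm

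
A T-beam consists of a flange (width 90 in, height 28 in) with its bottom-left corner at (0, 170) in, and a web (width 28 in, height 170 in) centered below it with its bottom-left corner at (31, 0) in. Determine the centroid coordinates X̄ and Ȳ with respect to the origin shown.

X̄ = 45.00 in, Ȳ = 119.27 in

web: A = 28 × 170 = 4760.00, centroid at (45.00, 85.00).
flange: A = 90 × 28 = 2520.00, centroid at (45.00, 184.00).
ΣA = 7280.00 in²
ΣAX̄ = (4760.00)(45.00) + (2520.00)(45.00) = 327600.00 in³
ΣAȲ = (4760.00)(85.00) + (2520.00)(184.00) = 868280.00 in³
X̄ = 327600.00 / 7280.00 = 45.00 in
Ȳ = 868280.00 / 7280.00 = 119.27 in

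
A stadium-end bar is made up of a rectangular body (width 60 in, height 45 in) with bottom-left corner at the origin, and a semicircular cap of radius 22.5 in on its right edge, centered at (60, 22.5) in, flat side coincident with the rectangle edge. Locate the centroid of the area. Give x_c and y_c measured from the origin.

x_c = 39.00 in, y_c = 22.50 in

Part | A | x̄ᵢ | ȳᵢ | A·x̄ᵢ | A·ȳᵢ
rectangular body | 2700.00 | 30.00 | 22.50 | 81000.00 | 60750.00
semicircular end | 795.22 | 69.55 | 22.50 | 55306.69 | 17892.35
Σ | 3495.22 |  |  | 136306.69 | 78642.35
x_c = 136306.69 / 3495.22 = 39.00 in
y_c = 78642.35 / 3495.22 = 22.50 in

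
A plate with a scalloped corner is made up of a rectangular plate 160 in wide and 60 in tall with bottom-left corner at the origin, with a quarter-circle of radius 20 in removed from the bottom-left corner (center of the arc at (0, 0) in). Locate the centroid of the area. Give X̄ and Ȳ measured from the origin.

plate: A = 160 × 60 = 9600.00, centroid at (80.00, 30.00).
removed quarter-circle: A = −¼π·20² = -314.16, centroid at (8.49, 8.49).
ΣA = 9285.84 in²
ΣAX̄ = (9600.00)(80.00) + (-314.16)(8.49) = 765333.33 in³
ΣAȲ = (9600.00)(30.00) + (-314.16)(8.49) = 285333.33 in³
X̄ = 765333.33 / 9285.84 = 82.42 in
Ȳ = 285333.33 / 9285.84 = 30.73 in

X̄ = 82.42 in, Ȳ = 30.73 in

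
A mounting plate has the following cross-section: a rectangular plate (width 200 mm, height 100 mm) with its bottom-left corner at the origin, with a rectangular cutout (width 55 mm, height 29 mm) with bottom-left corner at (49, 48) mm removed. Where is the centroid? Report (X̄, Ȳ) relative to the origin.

Part | A | x̄ᵢ | ȳᵢ | A·x̄ᵢ | A·ȳᵢ
plate | 20000.00 | 100.00 | 50.00 | 2000000.00 | 1000000.00
hole | -1595.00 | 76.50 | 62.50 | -122017.50 | -99687.50
Σ | 18405.00 |  |  | 1877982.50 | 900312.50
X̄ = 1877982.50 / 18405.00 = 102.04 mm
Ȳ = 900312.50 / 18405.00 = 48.92 mm

X̄ = 102.04 mm, Ȳ = 48.92 mm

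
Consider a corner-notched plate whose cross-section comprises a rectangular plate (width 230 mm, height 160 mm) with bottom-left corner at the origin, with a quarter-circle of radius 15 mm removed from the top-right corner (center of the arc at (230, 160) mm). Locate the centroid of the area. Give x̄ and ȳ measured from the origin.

x̄ = 114.48 mm, ȳ = 79.64 mm

Part | A | x̄ᵢ | ȳᵢ | A·x̄ᵢ | A·ȳᵢ
plate | 36800.00 | 115.00 | 80.00 | 4232000.00 | 2944000.00
removed quarter-circle | -176.71 | 223.63 | 153.63 | -39519.35 | -27149.33
Σ | 36623.29 |  |  | 4192480.65 | 2916850.67
x̄ = 4192480.65 / 36623.29 = 114.48 mm
ȳ = 2916850.67 / 36623.29 = 79.64 mm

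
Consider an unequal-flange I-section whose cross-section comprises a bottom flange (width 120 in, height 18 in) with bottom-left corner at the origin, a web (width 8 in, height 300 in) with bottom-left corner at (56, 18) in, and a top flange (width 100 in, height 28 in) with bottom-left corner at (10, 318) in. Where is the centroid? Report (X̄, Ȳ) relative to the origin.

bottom flange: A = 120 × 18 = 2160.00, centroid at (60.00, 9.00).
web: A = 8 × 300 = 2400.00, centroid at (60.00, 168.00).
top flange: A = 100 × 28 = 2800.00, centroid at (60.00, 332.00).
ΣA = 7360.00 in², ΣAX̄ = 441600.00 in³, ΣAȲ = 1352240.00 in³.
X̄ = 441600.00/7360.00 = 60.00 in; Ȳ = 1352240.00/7360.00 = 183.73 in.

X̄ = 60.00 in, Ȳ = 183.73 in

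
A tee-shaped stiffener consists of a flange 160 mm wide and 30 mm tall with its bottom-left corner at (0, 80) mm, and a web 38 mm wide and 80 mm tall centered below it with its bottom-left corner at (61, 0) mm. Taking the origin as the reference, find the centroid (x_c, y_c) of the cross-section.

x_c = 80.00 mm, y_c = 73.67 mm

web: A = 38 × 80 = 3040.00, centroid at (80.00, 40.00).
flange: A = 160 × 30 = 4800.00, centroid at (80.00, 95.00).
ΣA = 7840.00 mm²
ΣAx_c = (3040.00)(80.00) + (4800.00)(80.00) = 627200.00 mm³
ΣAy_c = (3040.00)(40.00) + (4800.00)(95.00) = 577600.00 mm³
x_c = 627200.00 / 7840.00 = 80.00 mm
y_c = 577600.00 / 7840.00 = 73.67 mm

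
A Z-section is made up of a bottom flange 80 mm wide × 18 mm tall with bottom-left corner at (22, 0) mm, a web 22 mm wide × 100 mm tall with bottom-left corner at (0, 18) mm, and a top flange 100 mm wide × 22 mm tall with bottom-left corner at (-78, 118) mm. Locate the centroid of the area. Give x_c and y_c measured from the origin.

x_c = 8.88 mm, y_c = 76.43 mm

Part | A | x̄ᵢ | ȳᵢ | A·x̄ᵢ | A·ȳᵢ
bottom flange | 1440.00 | 62.00 | 9.00 | 89280.00 | 12960.00
web | 2200.00 | 11.00 | 68.00 | 24200.00 | 149600.00
top flange | 2200.00 | -28.00 | 129.00 | -61600.00 | 283800.00
Σ | 5840.00 |  |  | 51880.00 | 446360.00
x_c = 51880.00 / 5840.00 = 8.88 mm
y_c = 446360.00 / 5840.00 = 76.43 mm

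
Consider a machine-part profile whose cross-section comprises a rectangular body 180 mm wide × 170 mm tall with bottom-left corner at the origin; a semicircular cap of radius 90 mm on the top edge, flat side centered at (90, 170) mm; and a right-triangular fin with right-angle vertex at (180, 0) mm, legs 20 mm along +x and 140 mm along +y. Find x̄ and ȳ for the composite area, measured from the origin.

rectangular body: A = 180 × 170 = 30600.00, centroid at (90.00, 85.00).
semicircular top: A = ½π·90² = 12723.45, centroid at (90.00, 208.20).
triangular fin: A = ½·20·140 = 1400.00, centroid at (186.67, 46.67).
ΣA = 44723.45 mm²
ΣAx̄ = (30600.00)(90.00) + (12723.45)(90.00) + (1400.00)(186.67) = 4160443.86 mm³
ΣAȳ = (30600.00)(85.00) + (12723.45)(208.20) + (1400.00)(46.67) = 5315319.88 mm³
x̄ = 4160443.86 / 44723.45 = 93.03 mm
ȳ = 5315319.88 / 44723.45 = 118.85 mm

x̄ = 93.03 mm, ȳ = 118.85 mm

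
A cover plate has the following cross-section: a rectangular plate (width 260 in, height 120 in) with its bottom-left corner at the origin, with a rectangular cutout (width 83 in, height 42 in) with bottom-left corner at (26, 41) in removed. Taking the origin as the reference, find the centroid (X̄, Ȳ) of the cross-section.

plate: A = 260 × 120 = 31200.00, centroid at (130.00, 60.00).
hole: A = −(83 × 42) = -3486.00, centroid at (67.50, 62.00).
ΣA = 27714.00 in²
ΣAX̄ = (31200.00)(130.00) + (-3486.00)(67.50) = 3820695.00 in³
ΣAȲ = (31200.00)(60.00) + (-3486.00)(62.00) = 1655868.00 in³
X̄ = 3820695.00 / 27714.00 = 137.86 in
Ȳ = 1655868.00 / 27714.00 = 59.75 in

X̄ = 137.86 in, Ȳ = 59.75 in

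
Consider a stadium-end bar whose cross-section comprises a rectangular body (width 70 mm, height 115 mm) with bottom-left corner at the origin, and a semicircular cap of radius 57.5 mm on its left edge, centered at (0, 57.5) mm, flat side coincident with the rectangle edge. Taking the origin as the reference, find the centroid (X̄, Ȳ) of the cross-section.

Part | A | x̄ᵢ | ȳᵢ | A·x̄ᵢ | A·ȳᵢ
rectangular body | 8050.00 | 35.00 | 57.50 | 281750.00 | 462875.00
semicircular end | 5193.45 | -24.40 | 57.50 | -126739.58 | 298623.11
Σ | 13243.45 |  |  | 155010.42 | 761498.11
X̄ = 155010.42 / 13243.45 = 11.70 mm
Ȳ = 761498.11 / 13243.45 = 57.50 mm

X̄ = 11.70 mm, Ȳ = 57.50 mm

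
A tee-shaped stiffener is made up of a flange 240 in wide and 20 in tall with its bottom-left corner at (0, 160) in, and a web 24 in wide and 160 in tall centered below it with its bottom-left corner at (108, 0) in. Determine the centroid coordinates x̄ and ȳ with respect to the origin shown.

x̄ = 120.00 in, ȳ = 130.00 in

Part | A | x̄ᵢ | ȳᵢ | A·x̄ᵢ | A·ȳᵢ
web | 3840.00 | 120.00 | 80.00 | 460800.00 | 307200.00
flange | 4800.00 | 120.00 | 170.00 | 576000.00 | 816000.00
Σ | 8640.00 |  |  | 1036800.00 | 1123200.00
x̄ = 1036800.00 / 8640.00 = 120.00 in
ȳ = 1123200.00 / 8640.00 = 130.00 in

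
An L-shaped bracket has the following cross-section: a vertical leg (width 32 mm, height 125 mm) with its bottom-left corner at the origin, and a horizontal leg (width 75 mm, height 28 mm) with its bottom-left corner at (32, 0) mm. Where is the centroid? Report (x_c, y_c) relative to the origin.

vertical leg: A = 32 × 125 = 4000.00, centroid at (16.00, 62.50).
horizontal leg: A = 75 × 28 = 2100.00, centroid at (69.50, 14.00).
ΣA = 6100.00 mm², ΣAx_c = 209950.00 mm³, ΣAy_c = 279400.00 mm³.
x_c = 209950.00/6100.00 = 34.42 mm; y_c = 279400.00/6100.00 = 45.80 mm.

x_c = 34.42 mm, y_c = 45.80 mm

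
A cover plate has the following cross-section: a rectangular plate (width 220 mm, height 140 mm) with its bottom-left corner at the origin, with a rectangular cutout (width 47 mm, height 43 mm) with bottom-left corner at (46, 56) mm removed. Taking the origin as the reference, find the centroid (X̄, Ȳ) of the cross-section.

X̄ = 112.84 mm, Ȳ = 69.47 mm

Part | A | x̄ᵢ | ȳᵢ | A·x̄ᵢ | A·ȳᵢ
plate | 30800.00 | 110.00 | 70.00 | 3388000.00 | 2156000.00
hole | -2021.00 | 69.50 | 77.50 | -140459.50 | -156627.50
Σ | 28779.00 |  |  | 3247540.50 | 1999372.50
X̄ = 3247540.50 / 28779.00 = 112.84 mm
Ȳ = 1999372.50 / 28779.00 = 69.47 mm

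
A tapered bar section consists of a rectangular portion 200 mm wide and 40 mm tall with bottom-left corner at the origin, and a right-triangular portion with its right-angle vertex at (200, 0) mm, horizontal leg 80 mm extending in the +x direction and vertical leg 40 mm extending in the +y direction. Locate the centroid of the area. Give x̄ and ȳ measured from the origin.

x̄ = 121.11 mm, ȳ = 18.89 mm

Part | A | x̄ᵢ | ȳᵢ | A·x̄ᵢ | A·ȳᵢ
rectangular portion | 8000.00 | 100.00 | 20.00 | 800000.00 | 160000.00
triangular portion | 1600.00 | 226.67 | 13.33 | 362666.67 | 21333.33
Σ | 9600.00 |  |  | 1162666.67 | 181333.33
x̄ = 1162666.67 / 9600.00 = 121.11 mm
ȳ = 181333.33 / 9600.00 = 18.89 mm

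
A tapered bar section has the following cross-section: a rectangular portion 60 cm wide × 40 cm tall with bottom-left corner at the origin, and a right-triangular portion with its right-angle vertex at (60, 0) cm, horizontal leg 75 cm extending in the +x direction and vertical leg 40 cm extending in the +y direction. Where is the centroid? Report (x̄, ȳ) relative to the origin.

rectangular portion: A = 60 × 40 = 2400.00, centroid at (30.00, 20.00).
triangular portion: A = ½·75·40 = 1500.00, centroid at (85.00, 13.33).
ΣA = 3900.00 cm², ΣAx̄ = 199500.00 cm³, ΣAȳ = 68000.00 cm³.
x̄ = 199500.00/3900.00 = 51.15 cm; ȳ = 68000.00/3900.00 = 17.44 cm.

x̄ = 51.15 cm, ȳ = 17.44 cm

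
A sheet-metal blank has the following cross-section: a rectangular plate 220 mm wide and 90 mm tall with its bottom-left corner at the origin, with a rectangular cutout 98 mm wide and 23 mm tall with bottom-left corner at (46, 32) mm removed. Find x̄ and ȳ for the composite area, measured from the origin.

plate: A = 220 × 90 = 19800.00, centroid at (110.00, 45.00).
hole: A = −(98 × 23) = -2254.00, centroid at (95.00, 43.50).
ΣA = 17546.00 mm², ΣAx̄ = 1963870.00 mm³, ΣAȳ = 792951.00 mm³.
x̄ = 1963870.00/17546.00 = 111.93 mm; ȳ = 792951.00/17546.00 = 45.19 mm.

x̄ = 111.93 mm, ȳ = 45.19 mm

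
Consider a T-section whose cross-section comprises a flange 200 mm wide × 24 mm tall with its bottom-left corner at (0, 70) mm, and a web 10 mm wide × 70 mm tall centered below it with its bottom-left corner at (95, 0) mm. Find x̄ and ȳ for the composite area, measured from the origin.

web: A = 10 × 70 = 700.00, centroid at (100.00, 35.00).
flange: A = 200 × 24 = 4800.00, centroid at (100.00, 82.00).
ΣA = 5500.00 mm², ΣAx̄ = 550000.00 mm³, ΣAȳ = 418100.00 mm³.
x̄ = 550000.00/5500.00 = 100.00 mm; ȳ = 418100.00/5500.00 = 76.02 mm.

x̄ = 100.00 mm, ȳ = 76.02 mm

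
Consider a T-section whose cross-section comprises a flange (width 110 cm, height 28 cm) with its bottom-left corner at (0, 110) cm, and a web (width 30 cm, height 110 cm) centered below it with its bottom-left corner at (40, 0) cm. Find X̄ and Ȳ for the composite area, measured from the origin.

web: A = 30 × 110 = 3300.00, centroid at (55.00, 55.00).
flange: A = 110 × 28 = 3080.00, centroid at (55.00, 124.00).
ΣA = 6380.00 cm²
ΣAX̄ = (3300.00)(55.00) + (3080.00)(55.00) = 350900.00 cm³
ΣAȲ = (3300.00)(55.00) + (3080.00)(124.00) = 563420.00 cm³
X̄ = 350900.00 / 6380.00 = 55.00 cm
Ȳ = 563420.00 / 6380.00 = 88.31 cm

X̄ = 55.00 cm, Ȳ = 88.31 cm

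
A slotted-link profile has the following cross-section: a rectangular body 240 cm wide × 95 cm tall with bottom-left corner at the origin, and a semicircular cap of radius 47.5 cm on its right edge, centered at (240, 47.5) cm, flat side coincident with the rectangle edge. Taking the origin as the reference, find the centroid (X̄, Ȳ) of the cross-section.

X̄ = 138.86 cm, Ȳ = 47.50 cm

rectangular body: A = 240 × 95 = 22800.00, centroid at (120.00, 47.50).
semicircular end: A = ½π·47.5² = 3544.11, centroid at (260.16, 47.50).
ΣA = 26344.11 cm², ΣAX̄ = 3658034.13 cm³, ΣAȲ = 1251345.19 cm³.
X̄ = 3658034.13/26344.11 = 138.86 cm; Ȳ = 1251345.19/26344.11 = 47.50 cm.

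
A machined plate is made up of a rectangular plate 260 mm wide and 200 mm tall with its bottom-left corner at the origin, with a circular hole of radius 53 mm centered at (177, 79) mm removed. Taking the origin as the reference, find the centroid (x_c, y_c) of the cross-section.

plate: A = 260 × 200 = 52000.00, centroid at (130.00, 100.00).
hole: A = −π·53² = -8824.73, centroid at (177.00, 79.00).
ΣA = 43175.27 mm²
ΣAx_c = (52000.00)(130.00) + (-8824.73)(177.00) = 5198022.12 mm³
ΣAy_c = (52000.00)(100.00) + (-8824.73)(79.00) = 4502846.03 mm³
x_c = 5198022.12 / 43175.27 = 120.39 mm
y_c = 4502846.03 / 43175.27 = 104.29 mm

x_c = 120.39 mm, y_c = 104.29 mm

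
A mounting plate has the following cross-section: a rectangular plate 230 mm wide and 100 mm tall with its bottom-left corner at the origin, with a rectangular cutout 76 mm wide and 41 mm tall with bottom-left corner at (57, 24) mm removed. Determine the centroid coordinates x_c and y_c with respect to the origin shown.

x_c = 118.13 mm, y_c = 50.86 mm

plate: A = 230 × 100 = 23000.00, centroid at (115.00, 50.00).
hole: A = −(76 × 41) = -3116.00, centroid at (95.00, 44.50).
ΣA = 19884.00 mm²
ΣAx_c = (23000.00)(115.00) + (-3116.00)(95.00) = 2348980.00 mm³
ΣAy_c = (23000.00)(50.00) + (-3116.00)(44.50) = 1011338.00 mm³
x_c = 2348980.00 / 19884.00 = 118.13 mm
y_c = 1011338.00 / 19884.00 = 50.86 mm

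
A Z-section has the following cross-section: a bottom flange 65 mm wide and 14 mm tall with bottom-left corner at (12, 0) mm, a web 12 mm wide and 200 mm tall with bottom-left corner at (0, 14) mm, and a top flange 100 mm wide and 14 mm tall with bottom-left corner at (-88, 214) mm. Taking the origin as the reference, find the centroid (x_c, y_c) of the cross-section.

bottom flange: A = 65 × 14 = 910.00, centroid at (44.50, 7.00).
web: A = 12 × 200 = 2400.00, centroid at (6.00, 114.00).
top flange: A = 100 × 14 = 1400.00, centroid at (-38.00, 221.00).
ΣA = 4710.00 mm², ΣAx_c = 1695.00 mm³, ΣAy_c = 589370.00 mm³.
x_c = 1695.00/4710.00 = 0.36 mm; y_c = 589370.00/4710.00 = 125.13 mm.

x_c = 0.36 mm, y_c = 125.13 mm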